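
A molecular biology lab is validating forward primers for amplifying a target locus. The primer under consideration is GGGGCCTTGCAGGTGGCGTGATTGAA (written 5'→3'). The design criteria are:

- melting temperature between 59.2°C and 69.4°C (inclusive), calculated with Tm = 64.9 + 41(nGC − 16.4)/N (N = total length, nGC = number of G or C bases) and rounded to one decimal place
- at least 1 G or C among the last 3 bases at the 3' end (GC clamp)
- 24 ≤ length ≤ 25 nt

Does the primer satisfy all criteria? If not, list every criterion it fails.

Fails: length.

Base counts: A=4, T=6, G=12, C=4 (length 26).
Tm: Tm = 64.9 + 41·(16 − 16.4)/26 = 64.3°C ✓
GC clamp: 3' end GAA has 1 G/C ✓
length: length 26, outside 24–25 ✗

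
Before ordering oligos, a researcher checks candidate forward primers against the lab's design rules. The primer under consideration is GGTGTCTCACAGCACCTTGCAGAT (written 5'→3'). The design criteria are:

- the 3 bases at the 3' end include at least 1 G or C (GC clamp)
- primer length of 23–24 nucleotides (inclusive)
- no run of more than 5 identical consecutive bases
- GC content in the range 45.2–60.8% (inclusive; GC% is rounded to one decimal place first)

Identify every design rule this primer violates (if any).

Meets all criteria.

Base counts: A=5, T=6, G=6, C=7 (length 24).
GC clamp: 3' end GAT has 1 G/C ✓
length: length 24 ✓
homopolymer run: longest run = 2 ✓
GC content: GC 13/24 = 54.2% ✓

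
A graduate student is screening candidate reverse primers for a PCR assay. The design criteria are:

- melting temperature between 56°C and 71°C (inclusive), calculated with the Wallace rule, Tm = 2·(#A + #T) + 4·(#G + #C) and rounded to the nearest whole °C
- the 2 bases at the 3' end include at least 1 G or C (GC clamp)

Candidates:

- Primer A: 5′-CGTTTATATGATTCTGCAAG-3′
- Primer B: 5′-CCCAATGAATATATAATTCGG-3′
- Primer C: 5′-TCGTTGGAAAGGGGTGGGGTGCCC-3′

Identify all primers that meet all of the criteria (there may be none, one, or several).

Primer B only.

Primer A (20 nt, A=5 T=8 G=4 C=3): Tm = 2·13 + 4·7 = 54°C, outside 56–71°C ✗; 3' end AG has 1 G/C ✓ — fails.
Primer B (21 nt, A=8 T=6 G=3 C=4): Tm = 2·14 + 4·7 = 56°C ✓; 3' end GG has 2 G/C ✓ — passes.
Primer C (24 nt, A=3 T=5 G=12 C=4): Tm = 2·8 + 4·16 = 80°C, outside 56–71°C ✗; 3' end CC has 2 G/C ✓ — fails.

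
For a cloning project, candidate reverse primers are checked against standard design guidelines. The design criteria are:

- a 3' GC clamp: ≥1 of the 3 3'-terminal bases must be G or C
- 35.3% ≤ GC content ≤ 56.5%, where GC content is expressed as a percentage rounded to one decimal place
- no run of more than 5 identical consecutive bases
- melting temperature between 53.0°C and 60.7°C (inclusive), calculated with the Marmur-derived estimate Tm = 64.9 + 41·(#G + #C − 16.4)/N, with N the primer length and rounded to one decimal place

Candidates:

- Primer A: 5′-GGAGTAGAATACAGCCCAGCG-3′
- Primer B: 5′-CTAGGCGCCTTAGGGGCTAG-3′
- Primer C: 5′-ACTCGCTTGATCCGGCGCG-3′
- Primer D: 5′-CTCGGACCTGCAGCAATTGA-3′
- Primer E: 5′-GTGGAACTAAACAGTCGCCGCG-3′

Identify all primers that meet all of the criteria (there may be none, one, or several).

Primer A (21 nt, A=7 T=2 G=7 C=5): 3' end GCG has 3 G/C ✓; GC 12/21 = 57.1%, outside 35.3–56.5% ✗; longest run = 3 ✓; Tm = 64.9 + 41·(12 − 16.4)/21 = 56.3°C ✓ — fails.
Primer B (20 nt, A=3 T=4 G=8 C=5): 3' end TAG has 1 G/C ✓; GC 13/20 = 65.0%, outside 35.3–56.5% ✗; longest run = 4 ✓; Tm = 64.9 + 41·(13 − 16.4)/20 = 57.9°C ✓ — fails.
Primer C (19 nt, A=2 T=4 G=6 C=7): 3' end GCG has 3 G/C ✓; GC 13/19 = 68.4%, outside 35.3–56.5% ✗; longest run = 2 ✓; Tm = 64.9 + 41·(13 − 16.4)/19 = 57.6°C ✓ — fails.
Primer D (20 nt, A=5 T=4 G=5 C=6): 3' end TGA has 1 G/C ✓; GC 11/20 = 55.0% ✓; longest run = 2 ✓; Tm = 64.9 + 41·(11 − 16.4)/20 = 53.8°C ✓ — passes.
Primer E (22 nt, A=6 T=3 G=7 C=6): 3' end GCG has 3 G/C ✓; GC 13/22 = 59.1%, outside 35.3–56.5% ✗; longest run = 3 ✓; Tm = 64.9 + 41·(13 − 16.4)/22 = 58.6°C ✓ — fails.

Primer D only.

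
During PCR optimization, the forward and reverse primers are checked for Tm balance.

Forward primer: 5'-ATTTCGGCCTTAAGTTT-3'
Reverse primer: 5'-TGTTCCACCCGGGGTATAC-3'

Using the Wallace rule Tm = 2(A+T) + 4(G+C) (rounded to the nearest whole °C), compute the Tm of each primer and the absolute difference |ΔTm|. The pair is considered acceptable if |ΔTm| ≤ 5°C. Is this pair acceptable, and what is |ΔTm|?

Forward: A=3 T=8 G=3 C=3 → Tm = 2·11 + 4·6 = 46°C.
Reverse: A=3 T=5 G=5 C=6 → Tm = 2·8 + 4·11 = 60°C.
|ΔTm| = |46 − 60| = 14°C, > 5°C.

|ΔTm| = 14°C; the pair is not acceptable.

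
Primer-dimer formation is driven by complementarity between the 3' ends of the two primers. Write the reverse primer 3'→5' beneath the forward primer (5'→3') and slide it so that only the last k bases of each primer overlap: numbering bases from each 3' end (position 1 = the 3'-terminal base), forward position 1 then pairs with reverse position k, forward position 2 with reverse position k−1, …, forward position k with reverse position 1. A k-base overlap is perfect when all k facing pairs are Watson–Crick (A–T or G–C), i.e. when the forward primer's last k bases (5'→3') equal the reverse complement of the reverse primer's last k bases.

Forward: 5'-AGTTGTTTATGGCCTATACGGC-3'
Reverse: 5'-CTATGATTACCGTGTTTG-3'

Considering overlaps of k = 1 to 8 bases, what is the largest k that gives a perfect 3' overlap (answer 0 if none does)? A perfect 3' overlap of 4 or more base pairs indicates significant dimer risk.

Last 8 bases (5'→3') — forward …TATACGGC, reverse …CGTGTTTG.
Reverse complement of the reverse primer's last 8 bases: CAAACACG; its first k bases are the reverse complement of the reverse primer's last k bases, so a perfect k-base overlap needs the forward primer's last k bases to equal them.
Comparing (forward last k vs required): k=1: C vs C ✓; k=2: GC vs CA ✗; k=3: GGC vs CAA ✗; k=4: CGGC vs CAAA ✗; k=5: ACGGC vs CAAAC ✗; k=6: TACGGC vs CAAACA ✗; k=7: ATACGGC vs CAAACAC ✗; k=8: TATACGGC vs CAAACACG ✗.
Only k = 1 is perfect, so the longest perfect 3' overlap is 1.

Longest perfect overlap: 1 complementary base pair; below the dimer-risk threshold (threshold 4).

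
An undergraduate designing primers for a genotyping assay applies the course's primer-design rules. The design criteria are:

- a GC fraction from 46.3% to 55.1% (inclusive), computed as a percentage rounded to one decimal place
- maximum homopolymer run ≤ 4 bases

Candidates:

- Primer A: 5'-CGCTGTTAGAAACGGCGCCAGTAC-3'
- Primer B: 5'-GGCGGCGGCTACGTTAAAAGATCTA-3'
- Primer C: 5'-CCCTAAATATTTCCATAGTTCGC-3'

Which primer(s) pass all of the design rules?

Primer A (24 nt, A=6 T=4 G=7 C=7): GC 14/24 = 58.3%, outside 46.3–55.1% ✗; longest run = 3 ✓ — fails.
Primer B (25 nt, A=7 T=5 G=8 C=5): GC 13/25 = 52.0% ✓; longest run = 4 ✓ — passes.
Primer C (23 nt, A=6 T=8 G=2 C=7): GC 9/23 = 39.1%, outside 46.3–55.1% ✗; longest run = 3 ✓ — fails.

Primer B only.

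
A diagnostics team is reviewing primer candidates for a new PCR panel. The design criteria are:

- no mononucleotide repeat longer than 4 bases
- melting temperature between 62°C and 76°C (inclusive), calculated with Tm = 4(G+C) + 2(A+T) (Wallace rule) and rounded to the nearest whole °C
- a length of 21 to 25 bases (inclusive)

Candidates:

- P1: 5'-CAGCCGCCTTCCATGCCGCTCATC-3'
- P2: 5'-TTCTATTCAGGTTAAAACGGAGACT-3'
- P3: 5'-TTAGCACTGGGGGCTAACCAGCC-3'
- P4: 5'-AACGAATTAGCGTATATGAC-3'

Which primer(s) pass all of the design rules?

P2 only.

P1 (24 nt, A=3 T=5 G=4 C=12): longest run = 2 ✓; Tm = 2·8 + 4·16 = 80°C, outside 62–76°C ✗; length 24 ✓ — fails.
P2 (25 nt, A=8 T=8 G=5 C=4): longest run = 4 ✓; Tm = 2·16 + 4·9 = 68°C ✓; length 25 ✓ — passes.
P3 (23 nt, A=5 T=4 G=7 C=7): longest run = 5, exceeds 4 ✗; Tm = 2·9 + 4·14 = 74°C ✓; length 23 ✓ — fails.
P4 (20 nt, A=8 T=5 G=4 C=3): longest run = 2 ✓; Tm = 2·13 + 4·7 = 54°C, outside 62–76°C ✗; length 20, outside 21–25 ✗ — fails.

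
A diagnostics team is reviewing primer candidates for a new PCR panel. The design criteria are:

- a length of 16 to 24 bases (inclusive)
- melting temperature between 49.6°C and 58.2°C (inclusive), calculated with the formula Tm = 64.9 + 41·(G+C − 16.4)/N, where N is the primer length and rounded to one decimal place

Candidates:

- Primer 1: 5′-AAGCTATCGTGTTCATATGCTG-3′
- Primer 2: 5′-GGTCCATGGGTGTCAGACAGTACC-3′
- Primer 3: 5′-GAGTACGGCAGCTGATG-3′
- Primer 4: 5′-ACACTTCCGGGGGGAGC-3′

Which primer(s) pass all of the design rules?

Primer 1 and Primer 4.

Primer 1 (22 nt, A=5 T=8 G=5 C=4): length 22 ✓; Tm = 64.9 + 41·(9 − 16.4)/22 = 51.1°C ✓ — passes.
Primer 2 (24 nt, A=5 T=5 G=8 C=6): length 24 ✓; Tm = 64.9 + 41·(14 − 16.4)/24 = 60.8°C, outside 49.6–58.2°C ✗ — fails.
Primer 3 (17 nt, A=4 T=3 G=7 C=3): length 17 ✓; Tm = 64.9 + 41·(10 − 16.4)/17 = 49.5°C, outside 49.6–58.2°C ✗ — fails.
Primer 4 (17 nt, A=3 T=2 G=7 C=5): length 17 ✓; Tm = 64.9 + 41·(12 − 16.4)/17 = 54.3°C ✓ — passes.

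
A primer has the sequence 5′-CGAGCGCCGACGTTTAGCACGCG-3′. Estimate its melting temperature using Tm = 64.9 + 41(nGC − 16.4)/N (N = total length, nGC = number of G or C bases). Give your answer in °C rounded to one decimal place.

Base counts: A=4, T=3, G=8, C=8; G+C = 16, N = 23.
Tm = 64.9 + 41·(16 − 16.4)/23 = 64.9 + -16.40/23 = 64.2°C.

64.2°C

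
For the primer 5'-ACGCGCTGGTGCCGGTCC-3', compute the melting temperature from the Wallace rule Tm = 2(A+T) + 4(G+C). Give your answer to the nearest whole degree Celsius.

Base counts: A=1, T=3, G=7, C=7 (length 18).
Tm = 2·(1+3) + 4·(7+7) = 2·4 + 4·14 = 8 + 56 = 64°C.

64°C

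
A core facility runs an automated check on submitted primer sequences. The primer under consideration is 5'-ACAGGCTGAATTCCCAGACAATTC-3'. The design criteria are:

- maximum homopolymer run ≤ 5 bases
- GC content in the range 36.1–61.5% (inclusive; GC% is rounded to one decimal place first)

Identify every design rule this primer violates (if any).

Base counts: A=8, T=5, G=4, C=7 (length 24).
homopolymer run: longest run = 3 ✓
GC content: GC 11/24 = 45.8% ✓

Meets all criteria.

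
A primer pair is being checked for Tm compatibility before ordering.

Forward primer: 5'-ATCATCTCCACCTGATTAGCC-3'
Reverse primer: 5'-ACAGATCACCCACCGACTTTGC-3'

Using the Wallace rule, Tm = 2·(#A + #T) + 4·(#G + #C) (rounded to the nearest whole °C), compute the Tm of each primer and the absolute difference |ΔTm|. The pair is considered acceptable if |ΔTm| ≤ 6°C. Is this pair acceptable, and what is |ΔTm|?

|ΔTm| = 6°C; the pair is acceptable.

Forward: A=5 T=6 G=2 C=8 → Tm = 2·11 + 4·10 = 62°C.
Reverse: A=6 T=4 G=3 C=9 → Tm = 2·10 + 4·12 = 68°C.
|ΔTm| = |62 − 68| = 6°C, ≤ 6°C.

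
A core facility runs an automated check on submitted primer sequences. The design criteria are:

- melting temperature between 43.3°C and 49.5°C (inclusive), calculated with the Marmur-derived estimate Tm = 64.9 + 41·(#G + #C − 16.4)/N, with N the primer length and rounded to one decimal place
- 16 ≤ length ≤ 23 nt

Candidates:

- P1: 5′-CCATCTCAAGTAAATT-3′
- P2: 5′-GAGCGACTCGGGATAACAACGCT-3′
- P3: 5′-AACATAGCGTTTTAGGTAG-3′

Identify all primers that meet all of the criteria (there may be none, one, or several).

P3 only.

P1 (16 nt, A=6 T=5 G=1 C=4): Tm = 64.9 + 41·(5 − 16.4)/16 = 35.7°C, outside 43.3–49.5°C ✗; length 16 ✓ — fails.
P2 (23 nt, A=7 T=3 G=7 C=6): Tm = 64.9 + 41·(13 − 16.4)/23 = 58.8°C, outside 43.3–49.5°C ✗; length 23 ✓ — fails.
P3 (19 nt, A=6 T=6 G=5 C=2): Tm = 64.9 + 41·(7 − 16.4)/19 = 44.6°C ✓; length 19 ✓ — passes.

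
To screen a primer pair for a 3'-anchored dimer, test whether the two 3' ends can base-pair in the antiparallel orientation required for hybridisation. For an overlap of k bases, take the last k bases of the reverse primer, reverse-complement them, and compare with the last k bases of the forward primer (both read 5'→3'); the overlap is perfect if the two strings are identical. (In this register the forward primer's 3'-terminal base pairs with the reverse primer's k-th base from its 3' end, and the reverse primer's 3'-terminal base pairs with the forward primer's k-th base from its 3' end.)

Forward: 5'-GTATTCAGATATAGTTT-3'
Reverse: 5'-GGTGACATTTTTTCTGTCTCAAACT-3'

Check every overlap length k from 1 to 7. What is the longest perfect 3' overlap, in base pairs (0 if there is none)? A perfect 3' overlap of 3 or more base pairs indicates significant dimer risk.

Longest perfect overlap: 5 complementary base pairs; significant dimer risk (threshold 3).

Last 7 bases (5'→3') — forward …ATAGTTT, reverse …TCAAACT.
Reverse complement of the reverse primer's last 7 bases: AGTTTGA; its first k bases are the reverse complement of the reverse primer's last k bases, so a perfect k-base overlap needs the forward primer's last k bases to equal them.
Comparing (forward last k vs required): k=1: T vs A ✗; k=2: TT vs AG ✗; k=3: TTT vs AGT ✗; k=4: GTTT vs AGTT ✗; k=5: AGTTT vs AGTTT ✓; k=6: TAGTTT vs AGTTTG ✗; k=7: ATAGTTT vs AGTTTGA ✗.
Only k = 5 is perfect, so the longest perfect 3' overlap is 5.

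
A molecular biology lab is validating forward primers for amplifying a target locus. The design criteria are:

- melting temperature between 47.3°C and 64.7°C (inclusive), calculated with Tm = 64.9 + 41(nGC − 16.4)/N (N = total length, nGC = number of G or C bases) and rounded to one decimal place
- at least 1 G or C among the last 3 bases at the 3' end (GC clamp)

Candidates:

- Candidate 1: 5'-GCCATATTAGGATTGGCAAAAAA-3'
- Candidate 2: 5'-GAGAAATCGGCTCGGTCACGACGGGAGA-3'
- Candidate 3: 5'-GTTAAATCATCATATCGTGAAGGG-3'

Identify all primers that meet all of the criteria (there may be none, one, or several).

Candidate 1 (23 nt, A=10 T=5 G=5 C=3): Tm = 64.9 + 41·(8 − 16.4)/23 = 49.9°C ✓; 3' end AAA has 0 G/C, need ≥1 ✗ — fails.
Candidate 2 (28 nt, A=8 T=3 G=11 C=6): Tm = 64.9 + 41·(17 − 16.4)/28 = 65.8°C, outside 47.3–64.7°C ✗; 3' end AGA has 1 G/C ✓ — fails.
Candidate 3 (24 nt, A=8 T=7 G=6 C=3): Tm = 64.9 + 41·(9 − 16.4)/24 = 52.3°C ✓; 3' end GGG has 3 G/C ✓ — passes.

Candidate 3 only.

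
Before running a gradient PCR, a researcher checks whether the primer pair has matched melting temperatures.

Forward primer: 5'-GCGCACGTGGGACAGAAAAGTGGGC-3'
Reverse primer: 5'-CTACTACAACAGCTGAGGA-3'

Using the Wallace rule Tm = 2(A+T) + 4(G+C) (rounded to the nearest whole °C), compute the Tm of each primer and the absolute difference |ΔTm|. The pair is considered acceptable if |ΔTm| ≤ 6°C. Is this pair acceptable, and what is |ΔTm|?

Forward: A=7 T=2 G=11 C=5 → Tm = 2·9 + 4·16 = 82°C.
Reverse: A=7 T=3 G=4 C=5 → Tm = 2·10 + 4·9 = 56°C.
|ΔTm| = |82 − 56| = 26°C, > 6°C.

|ΔTm| = 26°C; the pair is not acceptable.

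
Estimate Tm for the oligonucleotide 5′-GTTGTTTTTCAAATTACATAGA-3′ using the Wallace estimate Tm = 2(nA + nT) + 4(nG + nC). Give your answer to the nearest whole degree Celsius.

Base counts: A=7, T=10, G=3, C=2 (length 22).
Tm = 2·(7+10) + 4·(3+2) = 2·17 + 4·5 = 34 + 20 = 54°C.

54°C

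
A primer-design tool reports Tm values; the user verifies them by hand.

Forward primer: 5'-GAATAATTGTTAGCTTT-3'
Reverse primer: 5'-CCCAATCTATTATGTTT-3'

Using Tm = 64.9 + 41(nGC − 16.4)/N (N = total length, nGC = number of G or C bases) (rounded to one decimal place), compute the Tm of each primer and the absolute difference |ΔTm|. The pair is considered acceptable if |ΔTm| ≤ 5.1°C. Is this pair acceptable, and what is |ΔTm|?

Forward: G+C = 4, N = 17 → Tm = 64.9 + 41·(4 − 16.4)/17 = 35.0°C.
Reverse: G+C = 5, N = 17 → Tm = 64.9 + 41·(5 − 16.4)/17 = 37.4°C.
|ΔTm| = |35.0 − 37.4| = 2.4°C, ≤ 5.1°C.

|ΔTm| = 2.4°C; the pair is acceptable.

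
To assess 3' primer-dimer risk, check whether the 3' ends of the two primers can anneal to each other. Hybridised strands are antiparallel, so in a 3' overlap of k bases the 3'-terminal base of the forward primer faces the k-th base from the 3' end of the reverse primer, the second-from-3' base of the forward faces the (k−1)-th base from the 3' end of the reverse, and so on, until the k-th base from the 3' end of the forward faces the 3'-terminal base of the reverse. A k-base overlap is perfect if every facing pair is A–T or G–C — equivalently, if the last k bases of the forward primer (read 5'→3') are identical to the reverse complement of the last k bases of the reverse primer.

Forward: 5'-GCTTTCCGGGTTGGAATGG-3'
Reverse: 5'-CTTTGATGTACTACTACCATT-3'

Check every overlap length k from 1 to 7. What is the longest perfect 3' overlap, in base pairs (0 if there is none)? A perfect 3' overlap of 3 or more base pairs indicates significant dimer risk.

Longest perfect overlap: 5 complementary base pairs; significant dimer risk (threshold 3).

Last 7 bases (5'→3') — forward …GGAATGG, reverse …TACCATT.
Reverse complement of the reverse primer's last 7 bases: AATGGTA; its first k bases are the reverse complement of the reverse primer's last k bases, so a perfect k-base overlap needs the forward primer's last k bases to equal them.
Comparing (forward last k vs required): k=1: G vs A ✗; k=2: GG vs AA ✗; k=3: TGG vs AAT ✗; k=4: ATGG vs AATG ✗; k=5: AATGG vs AATGG ✓; k=6: GAATGG vs AATGGT ✗; k=7: GGAATGG vs AATGGTA ✗.
Only k = 5 is perfect, so the longest perfect 3' overlap is 5.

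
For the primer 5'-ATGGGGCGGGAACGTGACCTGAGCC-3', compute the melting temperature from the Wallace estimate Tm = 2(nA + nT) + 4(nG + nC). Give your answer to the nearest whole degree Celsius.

84°C

Base counts: A=5, T=3, G=11, C=6 (length 25).
Tm = 2·(5+3) + 4·(11+6) = 2·8 + 4·17 = 16 + 68 = 84°C.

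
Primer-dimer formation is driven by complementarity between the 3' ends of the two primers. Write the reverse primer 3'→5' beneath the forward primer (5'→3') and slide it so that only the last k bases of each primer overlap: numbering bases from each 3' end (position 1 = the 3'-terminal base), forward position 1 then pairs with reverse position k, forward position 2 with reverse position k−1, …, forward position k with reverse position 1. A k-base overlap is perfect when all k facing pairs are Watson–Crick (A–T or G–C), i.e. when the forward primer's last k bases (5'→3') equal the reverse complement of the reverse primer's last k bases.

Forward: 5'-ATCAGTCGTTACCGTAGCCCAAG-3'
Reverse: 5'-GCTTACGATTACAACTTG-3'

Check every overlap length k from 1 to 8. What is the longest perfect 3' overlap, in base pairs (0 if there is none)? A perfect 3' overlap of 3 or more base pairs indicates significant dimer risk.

Last 8 bases (5'→3') — forward …AGCCCAAG, reverse …ACAACTTG.
Reverse complement of the reverse primer's last 8 bases: CAAGTTGT; its first k bases are the reverse complement of the reverse primer's last k bases, so a perfect k-base overlap needs the forward primer's last k bases to equal them.
Comparing (forward last k vs required): k=1: G vs C ✗; k=2: AG vs CA ✗; k=3: AAG vs CAA ✗; k=4: CAAG vs CAAG ✓; k=5: CCAAG vs CAAGT ✗; k=6: CCCAAG vs CAAGTT ✗; k=7: GCCCAAG vs CAAGTTG ✗; k=8: AGCCCAAG vs CAAGTTGT ✗.
Only k = 4 is perfect, so the longest perfect 3' overlap is 4.

Longest perfect overlap: 4 complementary base pairs; significant dimer risk (threshold 3).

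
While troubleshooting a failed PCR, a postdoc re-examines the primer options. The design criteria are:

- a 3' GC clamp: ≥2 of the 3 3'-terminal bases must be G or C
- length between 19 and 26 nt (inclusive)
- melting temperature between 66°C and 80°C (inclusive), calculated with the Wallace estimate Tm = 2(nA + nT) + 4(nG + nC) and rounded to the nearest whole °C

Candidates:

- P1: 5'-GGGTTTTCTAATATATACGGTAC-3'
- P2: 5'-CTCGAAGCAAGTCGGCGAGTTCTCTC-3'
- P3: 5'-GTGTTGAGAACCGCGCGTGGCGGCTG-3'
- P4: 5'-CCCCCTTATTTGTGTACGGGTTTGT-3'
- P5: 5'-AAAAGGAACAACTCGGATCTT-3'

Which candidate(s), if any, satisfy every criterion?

None of the candidates satisfy all criteria.

P1 (23 nt, A=6 T=9 G=5 C=3): 3' end TAC has 1 G/C, need ≥2 ✗; length 23 ✓; Tm = 2·15 + 4·8 = 62°C, outside 66–80°C ✗ — fails.
P2 (26 nt, A=5 T=6 G=7 C=8): 3' end CTC has 2 G/C ✓; length 26 ✓; Tm = 2·11 + 4·15 = 82°C, outside 66–80°C ✗ — fails.
P3 (26 nt, A=3 T=5 G=12 C=6): 3' end CTG has 2 G/C ✓; length 26 ✓; Tm = 2·8 + 4·18 = 88°C, outside 66–80°C ✗ — fails.
P4 (25 nt, A=2 T=11 G=6 C=6): 3' end TGT has 1 G/C, need ≥2 ✗; length 25 ✓; Tm = 2·13 + 4·12 = 74°C ✓ — fails.
P5 (21 nt, A=9 T=4 G=4 C=4): 3' end CTT has 1 G/C, need ≥2 ✗; length 21 ✓; Tm = 2·13 + 4·8 = 58°C, outside 66–80°C ✗ — fails.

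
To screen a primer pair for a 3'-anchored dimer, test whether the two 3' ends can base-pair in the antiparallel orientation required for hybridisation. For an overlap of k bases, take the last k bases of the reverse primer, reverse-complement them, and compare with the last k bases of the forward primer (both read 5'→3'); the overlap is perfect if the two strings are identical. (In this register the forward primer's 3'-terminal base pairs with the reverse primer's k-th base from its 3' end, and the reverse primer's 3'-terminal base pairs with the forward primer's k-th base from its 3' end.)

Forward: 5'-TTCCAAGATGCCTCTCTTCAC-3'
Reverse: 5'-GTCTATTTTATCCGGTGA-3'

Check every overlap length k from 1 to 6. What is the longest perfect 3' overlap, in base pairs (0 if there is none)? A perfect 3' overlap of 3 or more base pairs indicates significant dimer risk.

Last 6 bases (5'→3') — forward …CTTCAC, reverse …CGGTGA.
Reverse complement of the reverse primer's last 6 bases: TCACCG; its first k bases are the reverse complement of the reverse primer's last k bases, so a perfect k-base overlap needs the forward primer's last k bases to equal them.
Comparing (forward last k vs required): k=1: C vs T ✗; k=2: AC vs TC ✗; k=3: CAC vs TCA ✗; k=4: TCAC vs TCAC ✓; k=5: TTCAC vs TCACC ✗; k=6: CTTCAC vs TCACCG ✗.
Only k = 4 is perfect, so the longest perfect 3' overlap is 4.

Longest perfect overlap: 4 complementary base pairs; significant dimer risk (threshold 3).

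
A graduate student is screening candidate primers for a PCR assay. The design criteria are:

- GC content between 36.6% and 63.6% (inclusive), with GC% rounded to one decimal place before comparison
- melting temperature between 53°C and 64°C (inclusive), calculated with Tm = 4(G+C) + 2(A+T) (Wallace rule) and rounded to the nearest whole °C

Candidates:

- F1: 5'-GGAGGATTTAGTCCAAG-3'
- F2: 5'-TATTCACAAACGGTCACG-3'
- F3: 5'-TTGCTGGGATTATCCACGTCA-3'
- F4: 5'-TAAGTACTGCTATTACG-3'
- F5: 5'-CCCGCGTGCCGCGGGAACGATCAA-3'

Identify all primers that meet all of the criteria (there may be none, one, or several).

F3 only.

F1 (17 nt, A=5 T=4 G=6 C=2): GC 8/17 = 47.1% ✓; Tm = 2·9 + 4·8 = 50°C, outside 53–64°C ✗ — fails.
F2 (18 nt, A=6 T=4 G=3 C=5): GC 8/18 = 44.4% ✓; Tm = 2·10 + 4·8 = 52°C, outside 53–64°C ✗ — fails.
F3 (21 nt, A=4 T=7 G=5 C=5): GC 10/21 = 47.6% ✓; Tm = 2·11 + 4·10 = 62°C ✓ — passes.
F4 (17 nt, A=5 T=6 G=3 C=3): GC 6/17 = 35.3%, outside 36.6–63.6% ✗; Tm = 2·11 + 4·6 = 46°C, outside 53–64°C ✗ — fails.
F5 (24 nt, A=5 T=2 G=8 C=9): GC 17/24 = 70.8%, outside 36.6–63.6% ✗; Tm = 2·7 + 4·17 = 82°C, outside 53–64°C ✗ — fails.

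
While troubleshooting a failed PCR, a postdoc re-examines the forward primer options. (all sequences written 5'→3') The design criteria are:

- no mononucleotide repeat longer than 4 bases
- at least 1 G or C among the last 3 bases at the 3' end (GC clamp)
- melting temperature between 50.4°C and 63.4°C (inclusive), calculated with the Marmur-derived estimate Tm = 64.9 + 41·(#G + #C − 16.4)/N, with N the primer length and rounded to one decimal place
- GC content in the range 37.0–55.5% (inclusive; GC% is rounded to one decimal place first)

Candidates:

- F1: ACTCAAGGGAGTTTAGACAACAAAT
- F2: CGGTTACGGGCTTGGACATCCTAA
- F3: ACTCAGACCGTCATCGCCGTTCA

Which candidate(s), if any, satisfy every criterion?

None of the candidates satisfy all criteria.

F1 (25 nt, A=11 T=5 G=5 C=4): longest run = 3 ✓; 3' end AAT has 0 G/C, need ≥1 ✗; Tm = 64.9 + 41·(9 − 16.4)/25 = 52.8°C ✓; GC 9/25 = 36.0%, outside 37.0–55.5% ✗ — fails.
F2 (24 nt, A=5 T=6 G=7 C=6): longest run = 3 ✓; 3' end TAA has 0 G/C, need ≥1 ✗; Tm = 64.9 + 41·(13 − 16.4)/24 = 59.1°C ✓; GC 13/24 = 54.2% ✓ — fails.
F3 (23 nt, A=5 T=5 G=4 C=9): longest run = 2 ✓; 3' end TCA has 1 G/C ✓; Tm = 64.9 + 41·(13 − 16.4)/23 = 58.8°C ✓; GC 13/23 = 56.5%, outside 37.0–55.5% ✗ — fails.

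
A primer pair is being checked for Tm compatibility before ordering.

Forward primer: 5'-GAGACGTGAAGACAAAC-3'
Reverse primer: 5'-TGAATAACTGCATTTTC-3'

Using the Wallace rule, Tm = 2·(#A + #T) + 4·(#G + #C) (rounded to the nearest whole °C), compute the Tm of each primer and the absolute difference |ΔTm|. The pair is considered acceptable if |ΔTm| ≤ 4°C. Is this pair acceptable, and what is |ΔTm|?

|ΔTm| = 6°C; the pair is not acceptable.

Forward: A=8 T=1 G=5 C=3 → Tm = 2·9 + 4·8 = 50°C.
Reverse: A=5 T=7 G=2 C=3 → Tm = 2·12 + 4·5 = 44°C.
|ΔTm| = |50 − 44| = 6°C, > 4°C.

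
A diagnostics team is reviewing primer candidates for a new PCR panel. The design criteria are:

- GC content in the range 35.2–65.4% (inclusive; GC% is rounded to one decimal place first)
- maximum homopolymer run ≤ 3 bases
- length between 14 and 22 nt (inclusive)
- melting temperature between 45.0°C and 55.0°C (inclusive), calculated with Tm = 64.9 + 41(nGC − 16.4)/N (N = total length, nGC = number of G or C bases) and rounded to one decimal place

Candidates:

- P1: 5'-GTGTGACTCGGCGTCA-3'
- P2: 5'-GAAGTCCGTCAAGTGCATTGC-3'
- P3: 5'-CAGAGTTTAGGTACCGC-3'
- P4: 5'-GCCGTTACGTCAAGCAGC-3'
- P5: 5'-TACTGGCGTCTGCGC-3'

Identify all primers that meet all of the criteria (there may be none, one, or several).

P1 (16 nt, A=2 T=4 G=6 C=4): GC 10/16 = 62.5% ✓; longest run = 2 ✓; length 16 ✓; Tm = 64.9 + 41·(10 − 16.4)/16 = 48.5°C ✓ — passes.
P2 (21 nt, A=5 T=5 G=6 C=5): GC 11/21 = 52.4% ✓; longest run = 2 ✓; length 21 ✓; Tm = 64.9 + 41·(11 − 16.4)/21 = 54.4°C ✓ — passes.
P3 (17 nt, A=4 T=4 G=5 C=4): GC 9/17 = 52.9% ✓; longest run = 3 ✓; length 17 ✓; Tm = 64.9 + 41·(9 − 16.4)/17 = 47.1°C ✓ — passes.
P4 (18 nt, A=4 T=3 G=5 C=6): GC 11/18 = 61.1% ✓; longest run = 2 ✓; length 18 ✓; Tm = 64.9 + 41·(11 − 16.4)/18 = 52.6°C ✓ — passes.
P5 (15 nt, A=1 T=4 G=5 C=5): GC 10/15 = 66.7%, outside 35.2–65.4% ✗; longest run = 2 ✓; length 15 ✓; Tm = 64.9 + 41·(10 − 16.4)/15 = 47.4°C ✓ — fails.

P1, P2, P3 and P4.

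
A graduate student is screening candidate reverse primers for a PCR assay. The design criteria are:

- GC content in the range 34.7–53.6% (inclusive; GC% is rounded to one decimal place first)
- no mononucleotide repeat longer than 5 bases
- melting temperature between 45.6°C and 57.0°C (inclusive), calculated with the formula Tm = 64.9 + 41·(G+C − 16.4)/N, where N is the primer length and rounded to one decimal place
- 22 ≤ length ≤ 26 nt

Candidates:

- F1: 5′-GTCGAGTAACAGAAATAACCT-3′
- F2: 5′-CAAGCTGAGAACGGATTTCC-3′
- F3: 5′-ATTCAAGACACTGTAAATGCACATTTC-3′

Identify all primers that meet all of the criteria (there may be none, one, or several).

None of the candidates satisfy all criteria.

F1 (21 nt, A=9 T=4 G=4 C=4): GC 8/21 = 38.1% ✓; longest run = 3 ✓; Tm = 64.9 + 41·(8 − 16.4)/21 = 48.5°C ✓; length 21, outside 22–26 ✗ — fails.
F2 (20 nt, A=6 T=4 G=5 C=5): GC 10/20 = 50.0% ✓; longest run = 3 ✓; Tm = 64.9 + 41·(10 − 16.4)/20 = 51.8°C ✓; length 20, outside 22–26 ✗ — fails.
F3 (27 nt, A=10 T=8 G=3 C=6): GC 9/27 = 33.3%, outside 34.7–53.6% ✗; longest run = 3 ✓; Tm = 64.9 + 41·(9 − 16.4)/27 = 53.7°C ✓; length 27, outside 22–26 ✗ — fails.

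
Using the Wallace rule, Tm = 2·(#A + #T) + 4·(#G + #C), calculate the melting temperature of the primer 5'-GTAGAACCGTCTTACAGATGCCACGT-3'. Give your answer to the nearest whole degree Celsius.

78°C

Base counts: A=7, T=6, G=6, C=7 (length 26).
Tm = 2·(7+6) + 4·(6+7) = 2·13 + 4·13 = 26 + 52 = 78°C.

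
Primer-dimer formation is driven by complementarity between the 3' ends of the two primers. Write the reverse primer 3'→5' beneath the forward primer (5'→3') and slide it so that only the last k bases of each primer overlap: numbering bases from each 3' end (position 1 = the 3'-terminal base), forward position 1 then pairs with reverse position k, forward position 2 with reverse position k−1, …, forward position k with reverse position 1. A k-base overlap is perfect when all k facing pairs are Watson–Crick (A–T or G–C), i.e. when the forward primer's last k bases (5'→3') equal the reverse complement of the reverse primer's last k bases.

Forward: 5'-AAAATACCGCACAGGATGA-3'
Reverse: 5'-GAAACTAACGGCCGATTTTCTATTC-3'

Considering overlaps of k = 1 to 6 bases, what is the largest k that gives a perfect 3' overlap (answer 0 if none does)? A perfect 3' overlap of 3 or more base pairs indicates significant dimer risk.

Longest perfect overlap: 2 complementary base pairs; below the dimer-risk threshold (threshold 3).

Last 6 bases (5'→3') — forward …GGATGA, reverse …CTATTC.
Reverse complement of the reverse primer's last 6 bases: GAATAG; its first k bases are the reverse complement of the reverse primer's last k bases, so a perfect k-base overlap needs the forward primer's last k bases to equal them.
Comparing (forward last k vs required): k=1: A vs G ✗; k=2: GA vs GA ✓; k=3: TGA vs GAA ✗; k=4: ATGA vs GAAT ✗; k=5: GATGA vs GAATA ✗; k=6: GGATGA vs GAATAG ✗.
Only k = 2 is perfect, so the longest perfect 3' overlap is 2.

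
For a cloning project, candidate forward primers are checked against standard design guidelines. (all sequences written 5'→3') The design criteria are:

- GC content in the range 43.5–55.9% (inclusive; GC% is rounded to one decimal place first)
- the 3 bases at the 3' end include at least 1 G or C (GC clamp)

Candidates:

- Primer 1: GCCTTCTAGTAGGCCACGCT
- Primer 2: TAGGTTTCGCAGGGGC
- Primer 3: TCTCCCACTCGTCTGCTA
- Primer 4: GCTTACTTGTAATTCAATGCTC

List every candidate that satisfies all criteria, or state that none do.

Primer 1 (20 nt, A=3 T=5 G=5 C=7): GC 12/20 = 60.0%, outside 43.5–55.9% ✗; 3' end GCT has 2 G/C ✓ — fails.
Primer 2 (16 nt, A=2 T=4 G=7 C=3): GC 10/16 = 62.5%, outside 43.5–55.9% ✗; 3' end GGC has 3 G/C ✓ — fails.
Primer 3 (18 nt, A=2 T=6 G=2 C=8): GC 10/18 = 55.6% ✓; 3' end CTA has 1 G/C ✓ — passes.
Primer 4 (22 nt, A=5 T=9 G=3 C=5): GC 8/22 = 36.4%, outside 43.5–55.9% ✗; 3' end CTC has 2 G/C ✓ — fails.

Primer 3 only.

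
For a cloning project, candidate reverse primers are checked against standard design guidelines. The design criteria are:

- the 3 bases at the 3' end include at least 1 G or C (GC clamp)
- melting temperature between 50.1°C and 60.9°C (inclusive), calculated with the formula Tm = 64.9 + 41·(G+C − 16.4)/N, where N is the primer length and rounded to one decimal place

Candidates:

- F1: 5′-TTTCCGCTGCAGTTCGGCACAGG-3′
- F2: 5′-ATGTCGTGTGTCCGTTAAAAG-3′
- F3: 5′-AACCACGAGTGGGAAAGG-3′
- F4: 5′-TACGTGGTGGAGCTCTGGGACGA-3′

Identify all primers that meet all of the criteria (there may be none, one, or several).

F1, F2, F3 and F4.

F1 (23 nt, A=3 T=6 G=7 C=7): 3' end AGG has 2 G/C ✓; Tm = 64.9 + 41·(14 − 16.4)/23 = 60.6°C ✓ — passes.
F2 (21 nt, A=5 T=7 G=6 C=3): 3' end AAG has 1 G/C ✓; Tm = 64.9 + 41·(9 − 16.4)/21 = 50.5°C ✓ — passes.
F3 (18 nt, A=7 T=1 G=7 C=3): 3' end AGG has 2 G/C ✓; Tm = 64.9 + 41·(10 − 16.4)/18 = 50.3°C ✓ — passes.
F4 (23 nt, A=4 T=5 G=10 C=4): 3' end CGA has 2 G/C ✓; Tm = 64.9 + 41·(14 − 16.4)/23 = 60.6°C ✓ — passes.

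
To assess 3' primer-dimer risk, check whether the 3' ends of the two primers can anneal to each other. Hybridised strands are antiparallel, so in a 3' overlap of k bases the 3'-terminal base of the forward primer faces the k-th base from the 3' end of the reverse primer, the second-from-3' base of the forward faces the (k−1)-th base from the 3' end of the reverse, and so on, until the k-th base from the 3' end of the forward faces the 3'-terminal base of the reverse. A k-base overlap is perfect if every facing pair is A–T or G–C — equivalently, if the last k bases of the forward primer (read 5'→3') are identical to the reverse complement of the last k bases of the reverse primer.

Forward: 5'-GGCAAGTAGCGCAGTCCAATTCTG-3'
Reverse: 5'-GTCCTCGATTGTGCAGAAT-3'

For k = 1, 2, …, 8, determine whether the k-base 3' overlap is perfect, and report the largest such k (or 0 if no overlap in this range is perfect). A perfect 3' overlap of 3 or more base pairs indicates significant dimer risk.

Longest perfect overlap: 6 complementary base pairs; significant dimer risk (threshold 3).

Last 8 bases (5'→3') — forward …CAATTCTG, reverse …TGCAGAAT.
Reverse complement of the reverse primer's last 8 bases: ATTCTGCA; its first k bases are the reverse complement of the reverse primer's last k bases, so a perfect k-base overlap needs the forward primer's last k bases to equal them.
Comparing (forward last k vs required): k=1: G vs A ✗; k=2: TG vs AT ✗; k=3: CTG vs ATT ✗; k=4: TCTG vs ATTC ✗; k=5: TTCTG vs ATTCT ✗; k=6: ATTCTG vs ATTCTG ✓; k=7: AATTCTG vs ATTCTGC ✗; k=8: CAATTCTG vs ATTCTGCA ✗.
Only k = 6 is perfect, so the longest perfect 3' overlap is 6.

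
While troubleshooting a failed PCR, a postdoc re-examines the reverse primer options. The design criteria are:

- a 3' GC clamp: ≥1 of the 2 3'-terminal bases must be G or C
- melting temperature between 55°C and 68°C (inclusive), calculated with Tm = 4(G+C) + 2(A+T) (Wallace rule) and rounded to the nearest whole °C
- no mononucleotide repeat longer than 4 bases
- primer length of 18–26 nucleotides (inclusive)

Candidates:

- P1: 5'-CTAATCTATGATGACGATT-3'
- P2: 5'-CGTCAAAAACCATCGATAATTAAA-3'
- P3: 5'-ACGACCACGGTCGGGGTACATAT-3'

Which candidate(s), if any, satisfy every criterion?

None of the candidates satisfy all criteria.

P1 (19 nt, A=6 T=7 G=3 C=3): 3' end TT has 0 G/C, need ≥1 ✗; Tm = 2·13 + 4·6 = 50°C, outside 55–68°C ✗; longest run = 2 ✓; length 19 ✓ — fails.
P2 (24 nt, A=12 T=5 G=2 C=5): 3' end AA has 0 G/C, need ≥1 ✗; Tm = 2·17 + 4·7 = 62°C ✓; longest run = 5, exceeds 4 ✗; length 24 ✓ — fails.
P3 (23 nt, A=6 T=4 G=7 C=6): 3' end AT has 0 G/C, need ≥1 ✗; Tm = 2·10 + 4·13 = 72°C, outside 55–68°C ✗; longest run = 4 ✓; length 23 ✓ — fails.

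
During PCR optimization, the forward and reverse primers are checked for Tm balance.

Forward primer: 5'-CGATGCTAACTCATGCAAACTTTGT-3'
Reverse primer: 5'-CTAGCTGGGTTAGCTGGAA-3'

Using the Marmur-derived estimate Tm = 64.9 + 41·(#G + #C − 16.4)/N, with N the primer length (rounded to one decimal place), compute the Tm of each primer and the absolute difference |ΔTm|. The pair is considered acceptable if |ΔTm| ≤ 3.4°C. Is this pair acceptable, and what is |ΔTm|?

Forward: G+C = 10, N = 25 → Tm = 64.9 + 41·(10 − 16.4)/25 = 54.4°C.
Reverse: G+C = 10, N = 19 → Tm = 64.9 + 41·(10 − 16.4)/19 = 51.1°C.
|ΔTm| = |54.4 − 51.1| = 3.3°C, ≤ 3.4°C.

|ΔTm| = 3.3°C; the pair is acceptable.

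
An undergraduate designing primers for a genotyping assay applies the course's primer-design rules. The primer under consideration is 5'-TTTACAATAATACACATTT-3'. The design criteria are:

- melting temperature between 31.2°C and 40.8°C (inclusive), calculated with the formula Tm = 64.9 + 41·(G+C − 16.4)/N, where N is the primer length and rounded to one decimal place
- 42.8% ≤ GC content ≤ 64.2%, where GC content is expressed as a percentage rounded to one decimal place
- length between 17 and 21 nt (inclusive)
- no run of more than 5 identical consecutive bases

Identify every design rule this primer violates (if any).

Base counts: A=8, T=8, G=0, C=3 (length 19).
Tm: Tm = 64.9 + 41·(3 − 16.4)/19 = 36.0°C ✓
GC content: GC 3/19 = 15.8%, outside 42.8–64.2% ✗
length: length 19 ✓
homopolymer run: longest run = 3 ✓

Fails: GC content.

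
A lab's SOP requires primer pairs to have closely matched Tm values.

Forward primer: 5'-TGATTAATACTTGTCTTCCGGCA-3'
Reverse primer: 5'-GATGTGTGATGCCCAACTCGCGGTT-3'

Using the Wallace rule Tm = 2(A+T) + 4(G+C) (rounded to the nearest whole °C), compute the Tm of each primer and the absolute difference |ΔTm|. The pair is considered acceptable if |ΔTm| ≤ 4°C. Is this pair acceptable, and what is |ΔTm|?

|ΔTm| = 14°C; the pair is not acceptable.

Forward: A=5 T=9 G=4 C=5 → Tm = 2·14 + 4·9 = 64°C.
Reverse: A=4 T=7 G=8 C=6 → Tm = 2·11 + 4·14 = 78°C.
|ΔTm| = |64 − 78| = 14°C, > 4°C.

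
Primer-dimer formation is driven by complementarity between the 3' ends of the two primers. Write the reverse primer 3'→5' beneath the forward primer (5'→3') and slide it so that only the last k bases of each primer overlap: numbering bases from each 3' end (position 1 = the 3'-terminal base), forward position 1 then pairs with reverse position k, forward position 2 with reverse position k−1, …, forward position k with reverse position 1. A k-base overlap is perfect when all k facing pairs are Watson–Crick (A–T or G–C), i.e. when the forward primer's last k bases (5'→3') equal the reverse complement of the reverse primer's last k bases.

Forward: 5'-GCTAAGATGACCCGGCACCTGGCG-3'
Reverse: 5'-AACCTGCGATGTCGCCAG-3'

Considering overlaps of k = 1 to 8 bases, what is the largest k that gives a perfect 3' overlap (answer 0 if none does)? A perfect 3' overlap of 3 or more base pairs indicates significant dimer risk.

Last 8 bases (5'→3') — forward …ACCTGGCG, reverse …GTCGCCAG.
Reverse complement of the reverse primer's last 8 bases: CTGGCGAC; its first k bases are the reverse complement of the reverse primer's last k bases, so a perfect k-base overlap needs the forward primer's last k bases to equal them.
Comparing (forward last k vs required): k=1: G vs C ✗; k=2: CG vs CT ✗; k=3: GCG vs CTG ✗; k=4: GGCG vs CTGG ✗; k=5: TGGCG vs CTGGC ✗; k=6: CTGGCG vs CTGGCG ✓; k=7: CCTGGCG vs CTGGCGA ✗; k=8: ACCTGGCG vs CTGGCGAC ✗.
Only k = 6 is perfect, so the longest perfect 3' overlap is 6.

Longest perfect overlap: 6 complementary base pairs; significant dimer risk (threshold 3).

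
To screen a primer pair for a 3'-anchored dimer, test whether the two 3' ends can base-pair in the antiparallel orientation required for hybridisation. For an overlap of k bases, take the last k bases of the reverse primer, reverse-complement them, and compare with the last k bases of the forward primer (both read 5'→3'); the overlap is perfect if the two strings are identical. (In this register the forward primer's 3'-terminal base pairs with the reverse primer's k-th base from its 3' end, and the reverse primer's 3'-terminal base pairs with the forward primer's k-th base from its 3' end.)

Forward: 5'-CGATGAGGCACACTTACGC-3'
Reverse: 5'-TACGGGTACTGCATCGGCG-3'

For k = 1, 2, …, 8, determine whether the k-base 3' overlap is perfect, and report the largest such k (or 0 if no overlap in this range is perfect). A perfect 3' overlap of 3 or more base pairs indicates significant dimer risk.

Last 8 bases (5'→3') — forward …ACTTACGC, reverse …CATCGGCG.
Reverse complement of the reverse primer's last 8 bases: CGCCGATG; its first k bases are the reverse complement of the reverse primer's last k bases, so a perfect k-base overlap needs the forward primer's last k bases to equal them.
Comparing (forward last k vs required): k=1: C vs C ✓; k=2: GC vs CG ✗; k=3: CGC vs CGC ✓; k=4: ACGC vs CGCC ✗; k=5: TACGC vs CGCCG ✗; k=6: TTACGC vs CGCCGA ✗; k=7: CTTACGC vs CGCCGAT ✗; k=8: ACTTACGC vs CGCCGATG ✗.
Perfect overlaps at k = 1, 3; the largest is 3.

Longest perfect overlap: 3 complementary base pairs; significant dimer risk (threshold 3).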